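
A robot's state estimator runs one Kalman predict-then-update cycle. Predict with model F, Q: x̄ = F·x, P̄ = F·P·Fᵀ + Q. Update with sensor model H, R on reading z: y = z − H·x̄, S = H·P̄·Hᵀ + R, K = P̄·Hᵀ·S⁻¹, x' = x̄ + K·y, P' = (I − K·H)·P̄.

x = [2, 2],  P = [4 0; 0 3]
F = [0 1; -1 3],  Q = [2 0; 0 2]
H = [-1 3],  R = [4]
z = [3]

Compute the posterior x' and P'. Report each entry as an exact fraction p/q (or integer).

x̄ = F·x = [2, 4]
P̄ = F·P·Fᵀ + Q = [5 9; 9 33]
y = z − H·x̄ = [-7]
S = H·P̄·Hᵀ + R = [252]
K = P̄·Hᵀ·S⁻¹ = [11/126; 5/14]
x' = x̄ + K·y = [25/18, 3/2]
P' = (I − K·H)·P̄ = [194/63 8/7; 8/7 6/7]

x' = [25/18, 3/2]
P' = [194/63 8/7; 8/7 6/7]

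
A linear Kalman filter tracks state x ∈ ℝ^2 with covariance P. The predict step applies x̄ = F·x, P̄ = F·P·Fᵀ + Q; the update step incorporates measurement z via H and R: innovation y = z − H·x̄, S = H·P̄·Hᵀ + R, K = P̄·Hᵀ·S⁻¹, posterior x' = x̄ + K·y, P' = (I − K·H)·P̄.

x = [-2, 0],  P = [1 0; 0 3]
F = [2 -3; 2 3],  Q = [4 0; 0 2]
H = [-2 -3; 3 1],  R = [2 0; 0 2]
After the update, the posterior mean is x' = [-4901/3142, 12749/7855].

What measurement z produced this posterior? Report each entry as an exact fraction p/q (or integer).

x̄ = F·x = [-4, -4]
P̄ = F·P·Fᵀ + Q = [35 -23; -23 33]
S = H·P̄·Hᵀ + R = [163 -56; -56 212]
K = P̄·Hᵀ·S⁻¹ = [219/1571 1331/3142; -3313/7855 -2209/7855]
x' − x̄ = [7667/3142, 44169/7855] = K·y
y = (KᵀK)⁻¹·Kᵀ·(x' − x̄) = [-22, 13]
z = y + H·x̄ = [-22, 13] + [20, -16] = [-2, -3]

z = [-2, -3]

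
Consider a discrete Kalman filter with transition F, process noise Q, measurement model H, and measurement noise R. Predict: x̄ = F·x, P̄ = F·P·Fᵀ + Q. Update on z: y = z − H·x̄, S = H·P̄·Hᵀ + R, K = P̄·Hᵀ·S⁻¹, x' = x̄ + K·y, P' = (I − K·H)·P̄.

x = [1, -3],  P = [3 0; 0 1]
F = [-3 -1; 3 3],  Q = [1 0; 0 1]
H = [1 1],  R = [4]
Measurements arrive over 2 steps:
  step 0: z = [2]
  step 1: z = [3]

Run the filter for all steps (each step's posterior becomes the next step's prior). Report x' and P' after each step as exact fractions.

step 0: x' = [-4/5, -2/5], P' = [289/10 -293/10; -293/10 321/10]
step 1: x' = [4021/672, -2081/672], P' = [15499/672 -13247/672; -13247/672 13603/672]

step 0: x̄ = F·x = [0, -6]
step 0: P̄ = F·P·Fᵀ + Q = [29 -30; -30 37]
step 0: y = z − H·x̄ = [8]
step 0: S = H·P̄·Hᵀ + R = [10]
step 0: K = P̄·Hᵀ·S⁻¹ = [-1/10; 7/10]
step 0: x' = x̄ + K·y = [-4/5, -2/5]
step 0: P' = (I − K·H)·P̄ = [289/10 -293/10; -293/10 321/10]
step 1: x̄ = F·x = [14/5, -18/5]
step 1: P̄ = F·P·Fᵀ + Q = [587/5 -24/5; -24/5 113/5]
step 1: y = z − H·x̄ = [19/5]
step 1: S = H·P̄·Hᵀ + R = [672/5]
step 1: K = P̄·Hᵀ·S⁻¹ = [563/672; 89/672]
step 1: x' = x̄ + K·y = [4021/672, -2081/672]
step 1: P' = (I − K·H)·P̄ = [15499/672 -13247/672; -13247/672 13603/672]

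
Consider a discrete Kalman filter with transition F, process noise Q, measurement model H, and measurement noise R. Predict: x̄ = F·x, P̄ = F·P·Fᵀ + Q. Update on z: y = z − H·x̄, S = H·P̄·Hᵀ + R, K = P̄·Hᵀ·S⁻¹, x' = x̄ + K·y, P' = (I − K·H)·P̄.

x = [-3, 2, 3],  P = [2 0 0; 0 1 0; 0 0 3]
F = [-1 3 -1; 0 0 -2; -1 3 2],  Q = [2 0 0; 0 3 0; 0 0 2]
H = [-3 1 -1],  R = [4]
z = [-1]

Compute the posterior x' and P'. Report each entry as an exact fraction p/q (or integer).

x' = [-275/103, -447/103, 557/103]
P' = [1087/206 1659/206 -707/103; 1659/206 3009/206 -1002/103; -707/103 -1002/103 1223/103]

x̄ = F·x = [6, -6, 15]
P̄ = F·P·Fᵀ + Q = [16 6 5; 6 15 -12; 5 -12 25]
y = z − H·x̄ = [38]
S = H·P̄·Hᵀ + R = [206]
K = P̄·Hᵀ·S⁻¹ = [-47/206; 9/206; -26/103]
x' = x̄ + K·y = [-275/103, -447/103, 557/103]
P' = (I − K·H)·P̄ = [1087/206 1659/206 -707/103; 1659/206 3009/206 -1002/103; -707/103 -1002/103 1223/103]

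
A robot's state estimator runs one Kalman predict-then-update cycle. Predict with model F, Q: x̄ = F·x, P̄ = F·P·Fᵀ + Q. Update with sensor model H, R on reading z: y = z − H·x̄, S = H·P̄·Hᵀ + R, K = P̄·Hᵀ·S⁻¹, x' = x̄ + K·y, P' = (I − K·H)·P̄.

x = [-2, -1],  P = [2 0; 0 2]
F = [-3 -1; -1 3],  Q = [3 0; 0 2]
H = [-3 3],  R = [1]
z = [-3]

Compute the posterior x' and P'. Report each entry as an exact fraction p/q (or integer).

x' = [199/58, 70/29]
P' = [4577/406 2277/203; 2277/203 2288/203]

x̄ = F·x = [7, -1]
P̄ = F·P·Fᵀ + Q = [23 0; 0 22]
y = z − H·x̄ = [21]
S = H·P̄·Hᵀ + R = [406]
K = P̄·Hᵀ·S⁻¹ = [-69/406; 33/203]
x' = x̄ + K·y = [199/58, 70/29]
P' = (I − K·H)·P̄ = [4577/406 2277/203; 2277/203 2288/203]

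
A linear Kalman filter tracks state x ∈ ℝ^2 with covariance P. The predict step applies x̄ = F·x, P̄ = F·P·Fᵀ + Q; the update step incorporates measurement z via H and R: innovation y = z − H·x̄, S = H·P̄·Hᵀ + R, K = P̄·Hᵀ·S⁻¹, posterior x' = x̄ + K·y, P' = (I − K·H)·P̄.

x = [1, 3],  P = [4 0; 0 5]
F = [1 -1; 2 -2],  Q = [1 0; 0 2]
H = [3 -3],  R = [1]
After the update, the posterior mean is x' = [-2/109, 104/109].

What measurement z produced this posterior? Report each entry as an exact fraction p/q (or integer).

x̄ = F·x = [-2, -4]
P̄ = F·P·Fᵀ + Q = [10 18; 18 38]
S = H·P̄·Hᵀ + R = [109]
K = P̄·Hᵀ·S⁻¹ = [-24/109; -60/109]
x' − x̄ = [216/109, 540/109] = K·y
y = (KᵀK)⁻¹·Kᵀ·(x' − x̄) = [-9]
z = y + H·x̄ = [-9] + [6] = [-3]

z = [-3]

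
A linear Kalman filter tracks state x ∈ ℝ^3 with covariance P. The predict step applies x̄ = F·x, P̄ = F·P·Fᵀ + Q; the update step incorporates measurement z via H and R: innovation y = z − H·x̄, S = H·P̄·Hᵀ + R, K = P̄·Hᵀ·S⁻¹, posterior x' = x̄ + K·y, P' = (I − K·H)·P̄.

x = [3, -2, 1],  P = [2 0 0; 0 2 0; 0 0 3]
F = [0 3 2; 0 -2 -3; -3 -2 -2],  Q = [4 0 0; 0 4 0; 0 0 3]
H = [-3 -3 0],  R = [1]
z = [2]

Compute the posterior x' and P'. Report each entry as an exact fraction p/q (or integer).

x̄ = F·x = [-4, 1, -7]
P̄ = F·P·Fᵀ + Q = [34 -30 -24; -30 39 26; -24 26 41]
y = z − H·x̄ = [-7]
S = H·P̄·Hᵀ + R = [118]
K = P̄·Hᵀ·S⁻¹ = [-6/59; -27/118; -3/59]
x' = x̄ + K·y = [-194/59, 307/118, -392/59]
P' = (I − K·H)·P̄ = [1934/59 -1932/59 -1452/59; -1932/59 3873/118 1453/59; -1452/59 1453/59 2401/59]

x' = [-194/59, 307/118, -392/59]
P' = [1934/59 -1932/59 -1452/59; -1932/59 3873/118 1453/59; -1452/59 1453/59 2401/59]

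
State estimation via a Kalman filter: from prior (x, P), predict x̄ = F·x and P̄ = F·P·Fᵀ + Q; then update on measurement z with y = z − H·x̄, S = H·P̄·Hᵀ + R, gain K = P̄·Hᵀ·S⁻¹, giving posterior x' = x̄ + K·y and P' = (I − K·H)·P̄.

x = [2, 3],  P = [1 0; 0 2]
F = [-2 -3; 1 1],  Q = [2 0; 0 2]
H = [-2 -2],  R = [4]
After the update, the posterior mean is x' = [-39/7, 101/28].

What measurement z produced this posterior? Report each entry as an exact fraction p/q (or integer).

x̄ = F·x = [-13, 5]
P̄ = F·P·Fᵀ + Q = [24 -8; -8 5]
S = H·P̄·Hᵀ + R = [56]
K = P̄·Hᵀ·S⁻¹ = [-4/7; 3/28]
x' − x̄ = [52/7, -39/28] = K·y
y = (KᵀK)⁻¹·Kᵀ·(x' − x̄) = [-13]
z = y + H·x̄ = [-13] + [16] = [3]

z = [3]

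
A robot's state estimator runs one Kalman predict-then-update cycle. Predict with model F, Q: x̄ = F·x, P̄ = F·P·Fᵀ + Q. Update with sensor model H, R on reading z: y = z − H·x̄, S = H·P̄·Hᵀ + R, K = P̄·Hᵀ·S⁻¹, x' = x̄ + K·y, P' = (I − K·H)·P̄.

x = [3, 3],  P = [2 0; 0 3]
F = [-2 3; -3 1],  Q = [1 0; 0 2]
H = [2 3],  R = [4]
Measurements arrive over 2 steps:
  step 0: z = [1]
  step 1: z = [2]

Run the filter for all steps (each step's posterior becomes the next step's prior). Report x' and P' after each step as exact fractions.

step 0: x̄ = F·x = [3, -6]
step 0: P̄ = F·P·Fᵀ + Q = [36 21; 21 23]
step 0: y = z − H·x̄ = [13]
step 0: S = H·P̄·Hᵀ + R = [607]
step 0: K = P̄·Hᵀ·S⁻¹ = [135/607; 111/607]
step 0: x' = x̄ + K·y = [3576/607, -2199/607]
step 0: P' = (I − K·H)·P̄ = [3627/607 -2238/607; -2238/607 1640/607]
step 1: x̄ = F·x = [-13749/607, -12927/607]
step 1: P̄ = F·P·Fᵀ + Q = [56731/607 51300/607; 51300/607 48925/607]
step 1: y = z − H·x̄ = [67493/607]
step 1: S = H·P̄·Hᵀ + R = [1285277/607]
step 1: K = P̄·Hᵀ·S⁻¹ = [267362/1285277; 35625/183611]
step 1: x' = x̄ + K·y = [615799/1285277, 50904/183611]
step 1: P' = (I − K·H)·P̄ = [2360149/1285277 -173850/183611; -173850/183611 163400/183611]

step 0: x' = [3576/607, -2199/607], P' = [3627/607 -2238/607; -2238/607 1640/607]
step 1: x' = [615799/1285277, 50904/183611], P' = [2360149/1285277 -173850/183611; -173850/183611 163400/183611]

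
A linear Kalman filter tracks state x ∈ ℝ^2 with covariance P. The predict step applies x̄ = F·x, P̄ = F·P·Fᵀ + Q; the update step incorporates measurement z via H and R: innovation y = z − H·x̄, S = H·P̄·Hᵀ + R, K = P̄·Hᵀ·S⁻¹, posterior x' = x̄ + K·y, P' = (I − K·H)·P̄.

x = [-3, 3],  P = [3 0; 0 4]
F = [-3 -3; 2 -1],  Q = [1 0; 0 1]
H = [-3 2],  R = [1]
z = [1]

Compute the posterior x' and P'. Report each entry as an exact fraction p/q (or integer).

x' = [-1292/239, -5465/717]
P' = [1424/239 2102/239; 2102/239 9485/717]

x̄ = F·x = [0, -9]
P̄ = F·P·Fᵀ + Q = [64 -6; -6 17]
y = z − H·x̄ = [19]
S = H·P̄·Hᵀ + R = [717]
K = P̄·Hᵀ·S⁻¹ = [-68/239; 52/717]
x' = x̄ + K·y = [-1292/239, -5465/717]
P' = (I − K·H)·P̄ = [1424/239 2102/239; 2102/239 9485/717]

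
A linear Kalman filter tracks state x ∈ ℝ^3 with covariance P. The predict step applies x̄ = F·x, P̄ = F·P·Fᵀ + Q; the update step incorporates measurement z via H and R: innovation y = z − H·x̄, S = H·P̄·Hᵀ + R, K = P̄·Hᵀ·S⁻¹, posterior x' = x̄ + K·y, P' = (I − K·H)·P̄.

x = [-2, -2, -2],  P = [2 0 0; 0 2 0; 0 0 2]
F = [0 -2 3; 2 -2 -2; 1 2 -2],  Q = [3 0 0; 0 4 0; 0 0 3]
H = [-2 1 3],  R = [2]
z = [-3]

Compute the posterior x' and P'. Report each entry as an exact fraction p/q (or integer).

x̄ = F·x = [-2, 4, -2]
P̄ = F·P·Fᵀ + Q = [29 -4 -20; -4 28 4; -20 4 21]
y = z − H·x̄ = [-5]
S = H·P̄·Hᵀ + R = [615]
K = P̄·Hᵀ·S⁻¹ = [-122/615; 16/205; 107/615]
x' = x̄ + K·y = [-124/123, 148/41, -353/123]
P' = (I − K·H)·P̄ = [2951/615 1132/205 754/615; 1132/205 4972/205 -892/205; 754/615 -892/205 1466/615]

x' = [-124/123, 148/41, -353/123]
P' = [2951/615 1132/205 754/615; 1132/205 4972/205 -892/205; 754/615 -892/205 1466/615]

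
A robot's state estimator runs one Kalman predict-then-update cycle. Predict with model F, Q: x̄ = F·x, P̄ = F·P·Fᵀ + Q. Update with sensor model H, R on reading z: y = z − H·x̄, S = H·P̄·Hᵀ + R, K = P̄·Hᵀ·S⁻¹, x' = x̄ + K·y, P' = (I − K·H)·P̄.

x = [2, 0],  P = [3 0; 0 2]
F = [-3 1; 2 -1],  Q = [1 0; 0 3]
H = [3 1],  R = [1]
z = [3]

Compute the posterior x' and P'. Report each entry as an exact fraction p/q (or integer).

x̄ = F·x = [-6, 4]
P̄ = F·P·Fᵀ + Q = [30 -20; -20 17]
y = z − H·x̄ = [17]
S = H·P̄·Hᵀ + R = [168]
K = P̄·Hᵀ·S⁻¹ = [5/12; -43/168]
x' = x̄ + K·y = [13/12, -59/168]
P' = (I − K·H)·P̄ = [5/6 -25/12; -25/12 1007/168]

x' = [13/12, -59/168]
P' = [5/6 -25/12; -25/12 1007/168]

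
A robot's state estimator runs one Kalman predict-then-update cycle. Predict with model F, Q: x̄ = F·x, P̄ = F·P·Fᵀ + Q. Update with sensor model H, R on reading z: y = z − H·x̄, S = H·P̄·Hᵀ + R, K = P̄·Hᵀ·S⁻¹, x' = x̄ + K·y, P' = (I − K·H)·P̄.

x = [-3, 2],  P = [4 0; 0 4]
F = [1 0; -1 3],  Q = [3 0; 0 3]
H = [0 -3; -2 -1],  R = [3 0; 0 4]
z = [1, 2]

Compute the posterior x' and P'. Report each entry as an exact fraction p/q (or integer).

x̄ = F·x = [-3, 9]
P̄ = F·P·Fᵀ + Q = [7 -4; -4 43]
y = z − H·x̄ = [28, 5]
S = H·P̄·Hᵀ + R = [390 105; 105 59]
K = P̄·Hᵀ·S⁻¹ = [586/3995 -344/799; -1312/3995 -7/799]
x' = x̄ + K·y = [-4177/3995, -956/3995]
P' = (I − K·H)·P̄ = [3733/3995 -586/3995; -586/3995 1312/3995]

x' = [-4177/3995, -956/3995]
P' = [3733/3995 -586/3995; -586/3995 1312/3995]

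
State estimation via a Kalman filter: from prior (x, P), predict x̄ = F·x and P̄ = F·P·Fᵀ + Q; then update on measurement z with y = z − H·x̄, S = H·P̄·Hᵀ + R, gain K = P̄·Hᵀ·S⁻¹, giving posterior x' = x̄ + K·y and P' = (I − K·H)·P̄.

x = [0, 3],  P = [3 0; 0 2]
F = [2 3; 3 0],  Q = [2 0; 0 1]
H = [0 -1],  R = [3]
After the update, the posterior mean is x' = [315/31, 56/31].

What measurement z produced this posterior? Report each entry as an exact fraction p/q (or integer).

z = [-2]

x̄ = F·x = [9, 0]
P̄ = F·P·Fᵀ + Q = [32 18; 18 28]
S = H·P̄·Hᵀ + R = [31]
K = P̄·Hᵀ·S⁻¹ = [-18/31; -28/31]
x' − x̄ = [36/31, 56/31] = K·y
y = (KᵀK)⁻¹·Kᵀ·(x' − x̄) = [-2]
z = y + H·x̄ = [-2] + [0] = [-2]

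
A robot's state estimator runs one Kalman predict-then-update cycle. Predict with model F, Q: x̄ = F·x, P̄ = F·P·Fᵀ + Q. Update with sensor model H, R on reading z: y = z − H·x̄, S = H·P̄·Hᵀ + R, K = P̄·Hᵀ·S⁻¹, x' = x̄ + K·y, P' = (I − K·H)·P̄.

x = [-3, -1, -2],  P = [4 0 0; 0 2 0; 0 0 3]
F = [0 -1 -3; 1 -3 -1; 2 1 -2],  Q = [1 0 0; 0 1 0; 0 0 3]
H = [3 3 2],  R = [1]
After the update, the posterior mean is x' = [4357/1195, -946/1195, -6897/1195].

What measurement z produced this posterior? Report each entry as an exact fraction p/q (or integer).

z = [-3]

x̄ = F·x = [7, 2, -3]
P̄ = F·P·Fᵀ + Q = [30 15 16; 15 26 8; 16 8 33]
S = H·P̄·Hᵀ + R = [1195]
K = P̄·Hᵀ·S⁻¹ = [167/1195; 139/1195; 138/1195]
x' − x̄ = [-4008/1195, -3336/1195, -3312/1195] = K·y
y = (KᵀK)⁻¹·Kᵀ·(x' − x̄) = [-24]
z = y + H·x̄ = [-24] + [21] = [-3]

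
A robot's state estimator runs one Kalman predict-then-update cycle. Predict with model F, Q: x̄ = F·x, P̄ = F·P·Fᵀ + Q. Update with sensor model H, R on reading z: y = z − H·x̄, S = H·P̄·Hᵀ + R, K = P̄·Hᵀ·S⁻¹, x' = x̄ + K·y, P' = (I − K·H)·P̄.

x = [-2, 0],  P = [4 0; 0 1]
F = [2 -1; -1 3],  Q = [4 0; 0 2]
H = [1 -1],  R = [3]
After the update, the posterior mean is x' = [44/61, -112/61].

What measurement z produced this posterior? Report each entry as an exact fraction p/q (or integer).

x̄ = F·x = [-4, 2]
P̄ = F·P·Fᵀ + Q = [21 -11; -11 15]
S = H·P̄·Hᵀ + R = [61]
K = P̄·Hᵀ·S⁻¹ = [32/61; -26/61]
x' − x̄ = [288/61, -234/61] = K·y
y = (KᵀK)⁻¹·Kᵀ·(x' − x̄) = [9]
z = y + H·x̄ = [9] + [-6] = [3]

z = [3]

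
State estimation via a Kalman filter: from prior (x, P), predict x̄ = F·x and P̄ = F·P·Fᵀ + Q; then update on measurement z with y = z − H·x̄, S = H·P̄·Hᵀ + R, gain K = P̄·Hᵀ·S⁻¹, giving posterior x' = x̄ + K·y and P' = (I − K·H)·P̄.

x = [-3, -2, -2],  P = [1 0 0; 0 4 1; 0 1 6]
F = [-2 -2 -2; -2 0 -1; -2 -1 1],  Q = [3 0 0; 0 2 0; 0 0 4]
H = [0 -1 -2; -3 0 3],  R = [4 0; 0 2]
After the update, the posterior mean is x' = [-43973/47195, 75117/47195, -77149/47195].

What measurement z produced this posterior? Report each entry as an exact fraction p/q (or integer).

x̄ = F·x = [14, 8, 6]
P̄ = F·P·Fᵀ + Q = [55 18 0; 18 12 -1; 0 -1 16]
S = H·P̄·Hᵀ + R = [76 -39; -39 641]
K = P̄·Hᵀ·S⁻¹ = [-17973/47195 -13242/47195; -8633/47195 -4722/47195; -17999/47195 2439/47195]
x' − x̄ = [-704703/47195, -302443/47195, -360319/47195] = K·y
y = (KᵀK)⁻¹·Kᵀ·(x' − x̄) = [23, 22]
z = y + H·x̄ = [23, 22] + [-20, -24] = [3, -2]

z = [3, -2]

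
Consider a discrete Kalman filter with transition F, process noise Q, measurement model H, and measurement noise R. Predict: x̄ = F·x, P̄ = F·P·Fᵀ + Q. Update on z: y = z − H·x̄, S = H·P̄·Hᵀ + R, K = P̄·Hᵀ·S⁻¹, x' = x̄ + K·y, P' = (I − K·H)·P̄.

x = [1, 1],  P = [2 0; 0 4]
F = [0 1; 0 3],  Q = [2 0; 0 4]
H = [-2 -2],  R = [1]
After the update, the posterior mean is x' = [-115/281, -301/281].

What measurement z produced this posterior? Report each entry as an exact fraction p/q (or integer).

z = [3]

x̄ = F·x = [1, 3]
P̄ = F·P·Fᵀ + Q = [6 12; 12 40]
S = H·P̄·Hᵀ + R = [281]
K = P̄·Hᵀ·S⁻¹ = [-36/281; -104/281]
x' − x̄ = [-396/281, -1144/281] = K·y
y = (KᵀK)⁻¹·Kᵀ·(x' − x̄) = [11]
z = y + H·x̄ = [11] + [-8] = [3]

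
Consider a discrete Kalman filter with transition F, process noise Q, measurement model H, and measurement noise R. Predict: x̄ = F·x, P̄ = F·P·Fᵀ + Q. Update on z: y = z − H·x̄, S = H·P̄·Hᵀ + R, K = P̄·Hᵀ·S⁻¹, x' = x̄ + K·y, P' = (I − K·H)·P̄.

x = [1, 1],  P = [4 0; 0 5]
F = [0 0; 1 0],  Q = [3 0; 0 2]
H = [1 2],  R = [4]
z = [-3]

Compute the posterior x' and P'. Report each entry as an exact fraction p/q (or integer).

x' = [-15/31, -29/31]
P' = [84/31 -36/31; -36/31 42/31]

x̄ = F·x = [0, 1]
P̄ = F·P·Fᵀ + Q = [3 0; 0 6]
y = z − H·x̄ = [-5]
S = H·P̄·Hᵀ + R = [31]
K = P̄·Hᵀ·S⁻¹ = [3/31; 12/31]
x' = x̄ + K·y = [-15/31, -29/31]
P' = (I − K·H)·P̄ = [84/31 -36/31; -36/31 42/31]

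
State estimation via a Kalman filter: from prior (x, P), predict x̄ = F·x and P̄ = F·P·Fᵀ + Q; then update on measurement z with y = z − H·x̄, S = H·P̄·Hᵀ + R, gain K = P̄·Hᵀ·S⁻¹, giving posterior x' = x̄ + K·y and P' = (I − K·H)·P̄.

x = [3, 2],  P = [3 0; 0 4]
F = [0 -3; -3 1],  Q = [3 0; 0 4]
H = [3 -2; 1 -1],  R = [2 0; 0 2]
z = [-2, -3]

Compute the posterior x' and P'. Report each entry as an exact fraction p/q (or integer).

x̄ = F·x = [-6, -7]
P̄ = F·P·Fᵀ + Q = [39 -12; -12 35]
y = z − H·x̄ = [2, -4]
S = H·P̄·Hᵀ + R = [637 247; 247 100]
K = P̄·Hᵀ·S⁻¹ = [167/299 -20/23; 1009/2691 -289/207]
x' = x̄ + K·y = [-420/299, -199/299]
P' = (I − K·H)·P̄ = [1374/299 1894/299; 1894/299 24560/2691]

x' = [-420/299, -199/299]
P' = [1374/299 1894/299; 1894/299 24560/2691]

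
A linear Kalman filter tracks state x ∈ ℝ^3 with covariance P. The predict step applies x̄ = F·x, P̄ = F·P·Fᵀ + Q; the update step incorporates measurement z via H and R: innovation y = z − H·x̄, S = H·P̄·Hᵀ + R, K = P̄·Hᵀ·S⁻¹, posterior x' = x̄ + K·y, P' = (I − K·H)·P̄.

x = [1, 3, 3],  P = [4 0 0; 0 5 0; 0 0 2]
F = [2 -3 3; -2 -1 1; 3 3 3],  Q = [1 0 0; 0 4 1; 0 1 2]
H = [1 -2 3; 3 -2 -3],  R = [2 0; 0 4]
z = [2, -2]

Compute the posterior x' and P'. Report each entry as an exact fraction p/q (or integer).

x' = [3621649/784517, 3623023/784517, 1750793/784517]
P' = [9953501/784517 9704356/784517 3228521/784517; 9704356/784517 9748204/784517 3210480/784517; 3228521/784517 3210480/784517 1176897/784517]

x̄ = F·x = [2, -2, 21]
P̄ = F·P·Fᵀ + Q = [80 5 -3; 5 27 -32; -3 -32 101]
y = z − H·x̄ = [-67, 51]
S = H·P̄·Hᵀ + R = [1445 -619; -619 1351]
K = P̄·Hᵀ·S⁻¹ = [115176/784517 191557/784517; -80306/784517 -3695/784517; 169126/784517 -66522/784517]
x' = x̄ + K·y = [3621649/784517, 3623023/784517, 1750793/784517]
P' = (I − K·H)·P̄ = [9953501/784517 9704356/784517 3228521/784517; 9704356/784517 9748204/784517 3210480/784517; 3228521/784517 3210480/784517 1176897/784517]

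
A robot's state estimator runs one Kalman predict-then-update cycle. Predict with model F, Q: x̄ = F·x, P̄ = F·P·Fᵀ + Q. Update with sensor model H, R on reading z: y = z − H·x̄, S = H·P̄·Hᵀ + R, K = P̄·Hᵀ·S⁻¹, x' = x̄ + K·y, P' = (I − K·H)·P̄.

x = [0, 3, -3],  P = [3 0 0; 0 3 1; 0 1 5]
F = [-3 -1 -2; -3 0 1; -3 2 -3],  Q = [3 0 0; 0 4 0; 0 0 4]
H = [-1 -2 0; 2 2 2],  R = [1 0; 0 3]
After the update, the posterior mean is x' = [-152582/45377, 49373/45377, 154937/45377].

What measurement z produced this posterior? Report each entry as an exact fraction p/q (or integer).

z = [1, 2]

x̄ = F·x = [3, -3, 15]
P̄ = F·P·Fᵀ + Q = [57 16 50; 16 36 14; 50 14 76]
S = H·P̄·Hᵀ + R = [266 -510; -510 1319]
K = P̄·Hᵀ·S⁻¹ = [8069/90754 10023/45377; -24376/45377 -4884/45377; 19959/45377 17350/45377]
x' − x̄ = [-288713/45377, 185504/45377, -525718/45377] = K·y
y = (KᵀK)⁻¹·Kᵀ·(x' − x̄) = [-2, -28]
z = y + H·x̄ = [-2, -28] + [3, 30] = [1, 2]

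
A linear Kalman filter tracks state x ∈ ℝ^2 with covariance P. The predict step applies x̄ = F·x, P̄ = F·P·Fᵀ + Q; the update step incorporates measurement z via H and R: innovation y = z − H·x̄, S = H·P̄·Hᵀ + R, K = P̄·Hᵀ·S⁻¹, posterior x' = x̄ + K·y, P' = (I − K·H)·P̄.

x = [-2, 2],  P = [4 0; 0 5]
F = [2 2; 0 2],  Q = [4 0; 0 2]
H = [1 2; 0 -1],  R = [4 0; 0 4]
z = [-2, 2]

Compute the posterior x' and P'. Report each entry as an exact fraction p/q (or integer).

x' = [-340/177, -38/177]
P' = [1280/177 -440/177; -440/177 284/177]

x̄ = F·x = [0, 4]
P̄ = F·P·Fᵀ + Q = [40 20; 20 22]
y = z − H·x̄ = [-10, 6]
S = H·P̄·Hᵀ + R = [212 -64; -64 26]
K = P̄·Hᵀ·S⁻¹ = [100/177 110/177; 32/177 -71/177]
x' = x̄ + K·y = [-340/177, -38/177]
P' = (I − K·H)·P̄ = [1280/177 -440/177; -440/177 284/177]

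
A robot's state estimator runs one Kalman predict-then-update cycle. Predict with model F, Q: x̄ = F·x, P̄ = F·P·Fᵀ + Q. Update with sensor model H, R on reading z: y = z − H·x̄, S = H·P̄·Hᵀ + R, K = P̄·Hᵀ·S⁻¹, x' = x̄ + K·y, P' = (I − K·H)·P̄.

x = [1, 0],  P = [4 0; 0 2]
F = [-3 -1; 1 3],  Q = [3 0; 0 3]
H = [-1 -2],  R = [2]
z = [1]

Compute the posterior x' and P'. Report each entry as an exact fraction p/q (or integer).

x̄ = F·x = [-3, 1]
P̄ = F·P·Fᵀ + Q = [41 -18; -18 25]
y = z − H·x̄ = [0]
S = H·P̄·Hᵀ + R = [71]
K = P̄·Hᵀ·S⁻¹ = [-5/71; -32/71]
x' = x̄ + K·y = [-3, 1]
P' = (I − K·H)·P̄ = [2886/71 -1438/71; -1438/71 751/71]

x' = [-3, 1]
P' = [2886/71 -1438/71; -1438/71 751/71]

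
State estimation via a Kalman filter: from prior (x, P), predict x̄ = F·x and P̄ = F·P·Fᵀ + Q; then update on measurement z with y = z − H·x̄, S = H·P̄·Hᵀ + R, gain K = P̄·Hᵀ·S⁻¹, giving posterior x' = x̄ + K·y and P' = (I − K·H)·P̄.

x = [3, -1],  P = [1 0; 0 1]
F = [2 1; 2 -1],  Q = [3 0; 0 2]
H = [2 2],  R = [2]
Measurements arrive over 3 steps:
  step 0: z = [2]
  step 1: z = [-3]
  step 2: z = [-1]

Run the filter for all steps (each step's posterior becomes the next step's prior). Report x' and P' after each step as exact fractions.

step 0: x̄ = F·x = [5, 7]
step 0: P̄ = F·P·Fᵀ + Q = [8 3; 3 7]
step 0: y = z − H·x̄ = [-22]
step 0: S = H·P̄·Hᵀ + R = [86]
step 0: K = P̄·Hᵀ·S⁻¹ = [11/43; 10/43]
step 0: x' = x̄ + K·y = [-27/43, 81/43]
step 0: P' = (I − K·H)·P̄ = [102/43 -91/43; -91/43 101/43]
step 1: x̄ = F·x = [27/43, -135/43]
step 1: P̄ = F·P·Fᵀ + Q = [274/43 307/43; 307/43 959/43]
step 1: y = z − H·x̄ = [87/43]
step 1: S = H·P̄·Hᵀ + R = [7474/43]
step 1: K = P̄·Hᵀ·S⁻¹ = [581/3737; 1266/3737]
step 1: x' = x̄ + K·y = [3522/3737, -9171/3737]
step 1: P' = (I − K·H)·P̄ = [8112/3737 -7531/3737; -7531/3737 8797/3737]
step 2: x̄ = F·x = [-2127/3737, 16215/3737]
step 2: P̄ = F·P·Fᵀ + Q = [22332/3737 23651/3737; 23651/3737 78843/3737]
step 2: y = z − H·x̄ = [-31913/3737]
step 2: S = H·P̄·Hᵀ + R = [601382/3737]
step 2: K = P̄·Hᵀ·S⁻¹ = [45983/300691; 102494/300691]
step 2: x' = x̄ + K·y = [-563828/300691, 429439/300691]
step 2: P' = (I − K·H)·P̄ = [665282/300691 -619299/300691; -619299/300691 721793/300691]

step 0: x' = [-27/43, 81/43], P' = [102/43 -91/43; -91/43 101/43]
step 1: x' = [3522/3737, -9171/3737], P' = [8112/3737 -7531/3737; -7531/3737 8797/3737]
step 2: x' = [-563828/300691, 429439/300691], P' = [665282/300691 -619299/300691; -619299/300691 721793/300691]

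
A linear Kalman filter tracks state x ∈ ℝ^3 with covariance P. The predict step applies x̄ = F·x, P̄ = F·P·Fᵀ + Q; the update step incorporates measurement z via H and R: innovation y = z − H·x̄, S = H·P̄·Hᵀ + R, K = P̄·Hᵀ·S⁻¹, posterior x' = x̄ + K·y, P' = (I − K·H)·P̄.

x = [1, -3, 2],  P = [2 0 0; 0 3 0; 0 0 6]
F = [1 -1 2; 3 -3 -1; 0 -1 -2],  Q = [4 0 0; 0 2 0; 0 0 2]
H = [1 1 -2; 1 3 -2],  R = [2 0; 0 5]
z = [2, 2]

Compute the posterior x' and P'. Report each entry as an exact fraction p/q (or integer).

x̄ = F·x = [8, 10, -1]
P̄ = F·P·Fᵀ + Q = [33 3 -21; 3 53 21; -21 21 29]
y = z − H·x̄ = [-18, -38]
S = H·P̄·Hᵀ + R = [210 236; 236 481]
K = P̄·Hᵀ·S⁻¹ = [8847/22657 -384/22657; -10793/22657 10948/22657; -12061/22657 5164/22657]
x' = x̄ + K·y = [36602/22657, 4820/22657, -1791/22657]
P' = (I − K·H)·P̄ = [89871/22657 -9807/22657 31185/22657; -9807/22657 38163/22657 24971/22657; 31185/22657 24971/22657 40139/22657]

x' = [36602/22657, 4820/22657, -1791/22657]
P' = [89871/22657 -9807/22657 31185/22657; -9807/22657 38163/22657 24971/22657; 31185/22657 24971/22657 40139/22657]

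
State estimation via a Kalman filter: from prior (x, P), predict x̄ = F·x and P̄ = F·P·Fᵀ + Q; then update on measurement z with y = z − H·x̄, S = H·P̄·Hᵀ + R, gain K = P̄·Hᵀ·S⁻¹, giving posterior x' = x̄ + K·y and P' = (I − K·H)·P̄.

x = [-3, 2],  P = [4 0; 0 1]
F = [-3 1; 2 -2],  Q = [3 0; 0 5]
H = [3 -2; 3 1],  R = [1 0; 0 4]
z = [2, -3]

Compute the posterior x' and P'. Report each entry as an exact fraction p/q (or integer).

x' = [-2533/5913, -9892/5913]
P' = [5668/29565 1340/5913; 1340/5913 2936/5913]

x̄ = F·x = [11, -10]
P̄ = F·P·Fᵀ + Q = [40 -26; -26 25]
y = z − H·x̄ = [-51, -26]
S = H·P̄·Hᵀ + R = [773 388; 388 233]
K = P̄·Hᵀ·S⁻¹ = [3604/29565 5926/29565; -1852/5913 1739/5913]
x' = x̄ + K·y = [-2533/5913, -9892/5913]
P' = (I − K·H)·P̄ = [5668/29565 1340/5913; 1340/5913 2936/5913]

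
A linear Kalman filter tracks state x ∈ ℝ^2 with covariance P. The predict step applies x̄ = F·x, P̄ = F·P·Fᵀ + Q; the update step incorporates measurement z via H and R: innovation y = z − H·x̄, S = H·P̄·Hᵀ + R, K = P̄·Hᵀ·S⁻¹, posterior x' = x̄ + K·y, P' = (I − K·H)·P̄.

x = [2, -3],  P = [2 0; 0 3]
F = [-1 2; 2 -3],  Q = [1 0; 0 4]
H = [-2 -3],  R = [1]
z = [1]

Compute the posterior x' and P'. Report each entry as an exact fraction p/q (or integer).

x̄ = F·x = [-8, 13]
P̄ = F·P·Fᵀ + Q = [15 -22; -22 39]
y = z − H·x̄ = [24]
S = H·P̄·Hᵀ + R = [148]
K = P̄·Hᵀ·S⁻¹ = [9/37; -73/148]
x' = x̄ + K·y = [-80/37, 43/37]
P' = (I − K·H)·P̄ = [231/37 -157/37; -157/37 443/148]

x' = [-80/37, 43/37]
P' = [231/37 -157/37; -157/37 443/148]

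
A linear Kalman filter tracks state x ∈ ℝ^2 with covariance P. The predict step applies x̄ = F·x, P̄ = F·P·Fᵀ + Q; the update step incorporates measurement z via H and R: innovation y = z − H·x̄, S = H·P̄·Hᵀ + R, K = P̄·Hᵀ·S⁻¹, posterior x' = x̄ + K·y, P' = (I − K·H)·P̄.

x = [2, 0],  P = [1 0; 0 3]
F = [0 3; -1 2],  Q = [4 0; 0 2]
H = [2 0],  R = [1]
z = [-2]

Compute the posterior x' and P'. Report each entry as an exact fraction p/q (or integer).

x' = [-124/125, -322/125]
P' = [31/125 18/125; 18/125 579/125]

x̄ = F·x = [0, -2]
P̄ = F·P·Fᵀ + Q = [31 18; 18 15]
y = z − H·x̄ = [-2]
S = H·P̄·Hᵀ + R = [125]
K = P̄·Hᵀ·S⁻¹ = [62/125; 36/125]
x' = x̄ + K·y = [-124/125, -322/125]
P' = (I − K·H)·P̄ = [31/125 18/125; 18/125 579/125]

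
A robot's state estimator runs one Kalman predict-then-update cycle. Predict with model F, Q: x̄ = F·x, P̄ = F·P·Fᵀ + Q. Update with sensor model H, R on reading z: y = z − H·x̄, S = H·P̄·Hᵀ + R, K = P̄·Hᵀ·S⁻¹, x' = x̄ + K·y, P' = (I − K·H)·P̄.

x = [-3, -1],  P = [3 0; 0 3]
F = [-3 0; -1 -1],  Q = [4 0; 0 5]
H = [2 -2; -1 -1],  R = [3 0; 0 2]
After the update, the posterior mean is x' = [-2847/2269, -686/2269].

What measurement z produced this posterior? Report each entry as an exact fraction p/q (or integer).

x̄ = F·x = [9, 4]
P̄ = F·P·Fᵀ + Q = [31 9; 9 11]
S = H·P̄·Hᵀ + R = [99 -40; -40 62]
K = P̄·Hᵀ·S⁻¹ = [564/2269 -1100/2269; -524/2269 -1070/2269]
x' − x̄ = [-23268/2269, -9762/2269] = K·y
y = (KᵀK)⁻¹·Kᵀ·(x' − x̄) = [-12, 15]
z = y + H·x̄ = [-12, 15] + [10, -13] = [-2, 2]

z = [-2, 2]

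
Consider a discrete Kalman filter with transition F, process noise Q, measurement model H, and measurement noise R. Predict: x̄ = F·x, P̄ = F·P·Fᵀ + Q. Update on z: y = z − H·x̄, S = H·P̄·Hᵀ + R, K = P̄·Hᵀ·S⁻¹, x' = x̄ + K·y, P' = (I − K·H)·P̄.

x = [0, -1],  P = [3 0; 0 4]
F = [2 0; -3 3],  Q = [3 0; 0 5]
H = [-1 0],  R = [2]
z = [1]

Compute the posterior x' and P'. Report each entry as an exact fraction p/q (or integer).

x' = [-15/17, -33/17]
P' = [30/17 -36/17; -36/17 832/17]

x̄ = F·x = [0, -3]
P̄ = F·P·Fᵀ + Q = [15 -18; -18 68]
y = z − H·x̄ = [1]
S = H·P̄·Hᵀ + R = [17]
K = P̄·Hᵀ·S⁻¹ = [-15/17; 18/17]
x' = x̄ + K·y = [-15/17, -33/17]
P' = (I − K·H)·P̄ = [30/17 -36/17; -36/17 832/17]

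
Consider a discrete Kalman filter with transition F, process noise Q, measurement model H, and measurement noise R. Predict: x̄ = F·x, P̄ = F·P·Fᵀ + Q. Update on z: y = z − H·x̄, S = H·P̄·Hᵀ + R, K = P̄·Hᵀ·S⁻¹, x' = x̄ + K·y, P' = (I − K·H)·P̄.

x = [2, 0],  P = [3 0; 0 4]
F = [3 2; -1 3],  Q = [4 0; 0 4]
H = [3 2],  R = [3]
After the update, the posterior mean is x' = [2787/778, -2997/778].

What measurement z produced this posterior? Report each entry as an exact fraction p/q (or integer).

z = [3]

x̄ = F·x = [6, -2]
P̄ = F·P·Fᵀ + Q = [47 15; 15 43]
S = H·P̄·Hᵀ + R = [778]
K = P̄·Hᵀ·S⁻¹ = [171/778; 131/778]
x' − x̄ = [-1881/778, -1441/778] = K·y
y = (KᵀK)⁻¹·Kᵀ·(x' − x̄) = [-11]
z = y + H·x̄ = [-11] + [14] = [3]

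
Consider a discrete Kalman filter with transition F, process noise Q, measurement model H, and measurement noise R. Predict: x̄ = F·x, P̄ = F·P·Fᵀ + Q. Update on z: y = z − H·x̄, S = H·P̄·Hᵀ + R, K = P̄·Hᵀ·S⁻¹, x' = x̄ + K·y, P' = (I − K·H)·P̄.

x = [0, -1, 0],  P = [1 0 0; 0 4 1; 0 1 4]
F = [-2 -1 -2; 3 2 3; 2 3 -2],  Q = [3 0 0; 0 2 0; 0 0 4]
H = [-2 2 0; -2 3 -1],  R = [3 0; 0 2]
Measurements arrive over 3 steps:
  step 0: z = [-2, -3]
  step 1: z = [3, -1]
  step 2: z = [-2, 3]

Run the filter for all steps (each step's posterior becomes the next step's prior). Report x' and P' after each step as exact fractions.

step 0: x' = [11679/40573, -33754/40573, -7705/40573], P' = [65840/40573 55607/40573 36747/40573; 55607/40573 72863/40573 105999/40573; 36747/40573 105999/40573 315161/40573]
step 1: x' = [-2211261513/2934191570, 1344072561/2934191570, 2107250861/586838314], P' = [4536572513/2934191570 3657601739/2934191570 375505601/586838314; 3657601739/2934191570 4717592447/2934191570 1309975925/586838314; 375505601/586838314 1309975925/586838314 4134110759/586838314]
step 2: x' = [59809466287366/188417668885131, -139197471371831/188417668885131, -1119865374902780/188417668885131], P' = [291294789881596/188417668885131 234866888740585/188417668885131 120643879350229/188417668885131; 234866888740585/188417668885131 303039750098173/188417668885131 421095335763133/188417668885131; 120643879350229/188417668885131 421095335763133/188417668885131 1329263846506495/188417668885131]

step 0: x̄ = F·x = [1, -2, -3]
step 0: P̄ = F·P·Fᵀ + Q = [31 -45 -4; -45 75 11; -4 11 48]
step 0: y = z − H·x̄ = [4, 2]
step 0: S = H·P̄·Hᵀ + R = [787 994; 994 1307]
step 0: K = P̄·Hᵀ·S⁻¹ = [-6822/40573 -803/40573; 11504/40573 688/40573; 46168/40573 -35329/40573]
step 0: x' = x̄ + K·y = [11679/40573, -33754/40573, -7705/40573]
step 0: P' = (I − K·H)·P̄ = [65840/40573 55607/40573 36747/40573; 55607/40573 72863/40573 105999/40573; 36747/40573 105999/40573 315161/40573]
step 1: x̄ = F·x = [25806/40573, -55586/40573, -62494/40573]
step 1: P̄ = F·P·Fᵀ + Q = [2658986/40573 -4003938/40573 -90157/40573; -4003938/40573 6402325/40573 194138/40573; -90157/40573 194138/40573 1443383/40573]
step 1: y = z − H·x̄ = [284503/40573, 115303/40573]
step 1: S = H·P̄·Hᵀ + R = [68398467/40573 88520684/40573; 88520684/40573 116303198/40573]
step 1: K = P̄·Hᵀ·S⁻¹ = [-292990258/1467095785 11066093/2934191570; 353330236/1467095785 143847119/2934191570; 311490108/293419157 -477597093/586838314]
step 1: x' = x̄ + K·y = [-2211261513/2934191570, 1344072561/2934191570, 2107250861/586838314]
step 1: P' = (I − K·H)·P̄ = [4536572513/2934191570 3657601739/2934191570 375505601/586838314; 3657601739/2934191570 4717592447/2934191570 1309975925/586838314; 375505601/586838314 1309975925/586838314 4134110759/586838314]
step 2: x̄ = F·x = [-3598811629/586838314, 13831561749/1467095785, -21462813953/2934191570]
step 2: P̄ = F·P·Fᵀ + Q = [34039764377/586838314 -25466064835/293419157 -1015436925/586838314; -25466064835/293419157 203944085079/1467095785 5899943861/1467095785; -1015436925/586838314 5899943861/1467095785 105296044863/2934191570]
step 2: y = z − H·x̄ = [-48591373213/1467095785, -131637726027/2934191570]
step 2: S = H·P̄·Hᵀ + R = [2179217864841/1467095785 2820488323647/1467095785; 2820488323647/1467095785 7427772962333/2934191570]
step 2: K = P̄·Hᵀ·S⁻¹ = [-37618600760674/188417668885131 227867851389/62805889628377; 45448574238392/188417668885131 3048356175036/62805889628377; 200300970941936/188417668885131 -51210932986259/62805889628377]
step 2: x' = x̄ + K·y = [59809466287366/188417668885131, -139197471371831/188417668885131, -1119865374902780/188417668885131]
step 2: P' = (I − K·H)·P̄ = [291294789881596/188417668885131 234866888740585/188417668885131 120643879350229/188417668885131; 234866888740585/188417668885131 303039750098173/188417668885131 421095335763133/188417668885131; 120643879350229/188417668885131 421095335763133/188417668885131 1329263846506495/188417668885131]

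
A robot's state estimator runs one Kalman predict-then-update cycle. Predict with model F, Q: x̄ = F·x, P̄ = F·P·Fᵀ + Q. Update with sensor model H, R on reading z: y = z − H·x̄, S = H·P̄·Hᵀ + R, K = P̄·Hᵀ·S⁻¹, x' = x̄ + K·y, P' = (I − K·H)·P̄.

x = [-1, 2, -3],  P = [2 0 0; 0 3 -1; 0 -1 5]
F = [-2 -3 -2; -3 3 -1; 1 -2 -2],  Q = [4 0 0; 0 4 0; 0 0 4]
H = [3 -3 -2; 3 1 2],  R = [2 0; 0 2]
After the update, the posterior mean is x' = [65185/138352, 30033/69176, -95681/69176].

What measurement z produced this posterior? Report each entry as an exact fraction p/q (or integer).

x̄ = F·x = [2, 12, 1]
P̄ = F·P·Fᵀ + Q = [47 -2 24; -2 60 -10; 24 -10 30]
S = H·P̄·Hᵀ + R = [713 215; 215 841]
K = P̄·Hᵀ·S⁻¹ = [21527/276704 56023/276704; -36729/138352 14983/138352; 2273/138352 19489/138352]
x' − x̄ = [-211519/138352, -800079/69176, -164857/69176] = K·y
y = (KᵀK)⁻¹·Kᵀ·(x' − x̄) = [35, -21]
z = y + H·x̄ = [35, -21] + [-32, 20] = [3, -1]

z = [3, -1]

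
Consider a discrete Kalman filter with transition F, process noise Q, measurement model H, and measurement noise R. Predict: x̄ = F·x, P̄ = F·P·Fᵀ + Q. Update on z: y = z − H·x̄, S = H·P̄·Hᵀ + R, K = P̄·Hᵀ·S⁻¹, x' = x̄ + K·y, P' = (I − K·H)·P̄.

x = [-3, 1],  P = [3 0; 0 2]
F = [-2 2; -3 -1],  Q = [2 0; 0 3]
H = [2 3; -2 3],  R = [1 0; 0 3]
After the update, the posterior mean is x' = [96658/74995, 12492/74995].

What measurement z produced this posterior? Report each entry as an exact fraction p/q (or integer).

z = [3, -2]

x̄ = F·x = [8, 8]
P̄ = F·P·Fᵀ + Q = [22 14; 14 32]
S = H·P̄·Hᵀ + R = [545 200; 200 211]
K = P̄·Hᵀ·S⁻¹ = [18546/74995 -3658/14999; 12564/74995 2452/14999]
x' − x̄ = [-503302/74995, -587468/74995] = K·y
y = (KᵀK)⁻¹·Kᵀ·(x' − x̄) = [-37, -10]
z = y + H·x̄ = [-37, -10] + [40, 8] = [3, -2]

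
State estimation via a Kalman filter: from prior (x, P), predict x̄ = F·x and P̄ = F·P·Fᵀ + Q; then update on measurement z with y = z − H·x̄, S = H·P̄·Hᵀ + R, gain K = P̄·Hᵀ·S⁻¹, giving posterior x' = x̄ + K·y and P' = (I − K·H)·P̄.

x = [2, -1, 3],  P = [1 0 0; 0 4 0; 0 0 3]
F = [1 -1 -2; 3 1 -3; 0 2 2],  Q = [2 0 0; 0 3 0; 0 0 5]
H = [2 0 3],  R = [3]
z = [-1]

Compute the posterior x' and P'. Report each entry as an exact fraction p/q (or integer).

x̄ = F·x = [-3, -4, 4]
P̄ = F·P·Fᵀ + Q = [19 17 -20; 17 43 -10; -20 -10 33]
y = z − H·x̄ = [-7]
S = H·P̄·Hᵀ + R = [136]
K = P̄·Hᵀ·S⁻¹ = [-11/68; 1/34; 59/136]
x' = x̄ + K·y = [-127/68, -143/34, 131/136]
P' = (I − K·H)·P̄ = [525/34 300/17 -711/68; 300/17 729/17 -399/34; -711/68 -399/34 1007/136]

x' = [-127/68, -143/34, 131/136]
P' = [525/34 300/17 -711/68; 300/17 729/17 -399/34; -711/68 -399/34 1007/136]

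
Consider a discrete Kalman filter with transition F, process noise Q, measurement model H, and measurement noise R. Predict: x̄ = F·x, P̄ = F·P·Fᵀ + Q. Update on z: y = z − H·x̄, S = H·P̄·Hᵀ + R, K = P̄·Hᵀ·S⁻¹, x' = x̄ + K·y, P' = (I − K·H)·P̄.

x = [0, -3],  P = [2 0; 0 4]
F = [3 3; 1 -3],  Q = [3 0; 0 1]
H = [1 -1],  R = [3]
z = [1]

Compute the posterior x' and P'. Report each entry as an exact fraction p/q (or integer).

x̄ = F·x = [-9, 9]
P̄ = F·P·Fᵀ + Q = [57 -30; -30 39]
y = z − H·x̄ = [19]
S = H·P̄·Hᵀ + R = [159]
K = P̄·Hᵀ·S⁻¹ = [29/53; -23/53]
x' = x̄ + K·y = [74/53, 40/53]
P' = (I − K·H)·P̄ = [498/53 411/53; 411/53 480/53]

x' = [74/53, 40/53]
P' = [498/53 411/53; 411/53 480/53]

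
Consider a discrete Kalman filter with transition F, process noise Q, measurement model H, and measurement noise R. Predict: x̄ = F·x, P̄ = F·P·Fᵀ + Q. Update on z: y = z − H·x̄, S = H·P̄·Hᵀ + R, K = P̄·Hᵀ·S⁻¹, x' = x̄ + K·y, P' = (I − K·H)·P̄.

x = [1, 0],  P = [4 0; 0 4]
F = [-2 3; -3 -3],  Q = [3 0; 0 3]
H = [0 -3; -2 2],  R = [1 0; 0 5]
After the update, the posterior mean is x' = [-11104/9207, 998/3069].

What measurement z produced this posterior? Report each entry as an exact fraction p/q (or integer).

z = [-1, 3]

x̄ = F·x = [-2, -3]
P̄ = F·P·Fᵀ + Q = [55 -12; -12 75]
S = H·P̄·Hᵀ + R = [676 -522; -522 621]
K = P̄·Hᵀ·S⁻¹ = [-661/2046 -4487/9207; -1811/5456 29/24552]
x' − x̄ = [7310/9207, 10205/3069] = K·y
y = (KᵀK)⁻¹·Kᵀ·(x' − x̄) = [-10, 5]
z = y + H·x̄ = [-10, 5] + [9, -2] = [-1, 3]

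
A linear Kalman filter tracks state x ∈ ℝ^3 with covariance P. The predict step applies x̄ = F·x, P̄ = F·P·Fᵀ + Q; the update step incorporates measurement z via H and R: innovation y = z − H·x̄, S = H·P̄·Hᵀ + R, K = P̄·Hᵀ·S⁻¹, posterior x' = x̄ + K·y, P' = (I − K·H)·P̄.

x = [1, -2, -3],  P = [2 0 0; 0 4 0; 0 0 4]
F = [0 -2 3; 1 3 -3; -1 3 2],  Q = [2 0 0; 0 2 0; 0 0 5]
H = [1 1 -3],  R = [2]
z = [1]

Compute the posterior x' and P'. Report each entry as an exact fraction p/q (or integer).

x̄ = F·x = [-5, 4, -13]
P̄ = F·P·Fᵀ + Q = [54 -60 0; -60 76 10; 0 10 59]
y = z − H·x̄ = [-37]
S = H·P̄·Hᵀ + R = [483]
K = P̄·Hᵀ·S⁻¹ = [-2/161; -2/69; -167/483]
x' = x̄ + K·y = [-731/161, 350/69, -100/483]
P' = (I − K·H)·P̄ = [8682/161 -1384/23 -334/161; -1384/23 5216/69 356/69; -334/161 356/69 608/483]

x' = [-731/161, 350/69, -100/483]
P' = [8682/161 -1384/23 -334/161; -1384/23 5216/69 356/69; -334/161 356/69 608/483]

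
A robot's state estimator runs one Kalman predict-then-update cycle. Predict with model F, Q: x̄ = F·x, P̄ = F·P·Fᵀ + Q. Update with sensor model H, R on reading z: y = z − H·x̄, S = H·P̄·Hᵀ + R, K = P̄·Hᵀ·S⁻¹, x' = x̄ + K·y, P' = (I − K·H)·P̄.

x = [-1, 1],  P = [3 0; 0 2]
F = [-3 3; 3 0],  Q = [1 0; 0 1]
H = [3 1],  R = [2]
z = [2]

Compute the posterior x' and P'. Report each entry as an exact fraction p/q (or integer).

x̄ = F·x = [6, -3]
P̄ = F·P·Fᵀ + Q = [46 -27; -27 28]
y = z − H·x̄ = [-13]
S = H·P̄·Hᵀ + R = [282]
K = P̄·Hᵀ·S⁻¹ = [37/94; -53/282]
x' = x̄ + K·y = [83/94, -157/282]
P' = (I − K·H)·P̄ = [217/94 -577/94; -577/94 5087/282]

x' = [83/94, -157/282]
P' = [217/94 -577/94; -577/94 5087/282]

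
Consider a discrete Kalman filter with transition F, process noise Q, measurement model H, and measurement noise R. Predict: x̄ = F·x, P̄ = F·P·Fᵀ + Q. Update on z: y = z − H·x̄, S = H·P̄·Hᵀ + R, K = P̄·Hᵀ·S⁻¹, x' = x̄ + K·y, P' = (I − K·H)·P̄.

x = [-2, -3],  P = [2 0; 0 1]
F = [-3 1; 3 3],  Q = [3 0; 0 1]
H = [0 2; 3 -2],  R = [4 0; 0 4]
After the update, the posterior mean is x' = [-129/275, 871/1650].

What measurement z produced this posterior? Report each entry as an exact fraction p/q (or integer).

x̄ = F·x = [3, -15]
P̄ = F·P·Fᵀ + Q = [22 -15; -15 28]
S = H·P̄·Hᵀ + R = [116 -202; -202 494]
K = P̄·Hᵀ·S⁻¹ = [381/1375 423/1375; 3631/8250 -101/4125]
x' − x̄ = [-954/275, 25621/1650] = K·y
y = (KᵀK)⁻¹·Kᵀ·(x' − x̄) = [33, -41]
z = y + H·x̄ = [33, -41] + [-30, 39] = [3, -2]

z = [3, -2]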